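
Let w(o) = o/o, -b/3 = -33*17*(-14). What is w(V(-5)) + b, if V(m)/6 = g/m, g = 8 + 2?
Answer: -23561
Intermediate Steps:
g = 10
b = -23562 (b = -3*(-33*17)*(-14) = -(-1683)*(-14) = -3*7854 = -23562)
V(m) = 60/m (V(m) = 6*(10/m) = 60/m)
w(o) = 1
w(V(-5)) + b = 1 - 23562 = -23561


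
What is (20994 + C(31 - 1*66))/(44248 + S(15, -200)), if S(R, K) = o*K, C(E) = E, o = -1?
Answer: 20959/44448 ≈ 0.47154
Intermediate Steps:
S(R, K) = -K
(20994 + C(31 - 1*66))/(44248 + S(15, -200)) = (20994 + (31 - 1*66))/(44248 - 1*(-200)) = (20994 + (31 - 66))/(44248 + 200) = (20994 - 35)/44448 = 20959*(1/44448) = 20959/44448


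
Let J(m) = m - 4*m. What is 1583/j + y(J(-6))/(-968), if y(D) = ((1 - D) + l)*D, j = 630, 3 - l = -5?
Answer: 408601/152460 ≈ 2.6801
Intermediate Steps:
l = 8 (l = 3 - 1*(-5) = 3 + 5 = 8)
J(m) = -3*m
y(D) = D*(9 - D) (y(D) = ((1 - D) + 8)*D = (9 - D)*D = D*(9 - D))
1583/j + y(J(-6))/(-968) = 1583/630 + ((-3*(-6))*(9 - (-3)*(-6)))/(-968) = 1583*(1/630) + (18*(9 - 1*18))*(-1/968) = 1583/630 + (18*(9 - 18))*(-1/968) = 1583/630 + (18*(-9))*(-1/968) = 1583/630 - 162*(-1/968) = 1583/630 + 81/484 = 408601/152460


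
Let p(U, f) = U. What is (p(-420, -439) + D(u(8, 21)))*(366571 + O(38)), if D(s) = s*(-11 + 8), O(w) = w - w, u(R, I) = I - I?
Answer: -153959820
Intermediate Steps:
u(R, I) = 0
O(w) = 0
D(s) = -3*s (D(s) = s*(-3) = -3*s)
(p(-420, -439) + D(u(8, 21)))*(366571 + O(38)) = (-420 - 3*0)*(366571 + 0) = (-420 + 0)*366571 = -420*366571 = -153959820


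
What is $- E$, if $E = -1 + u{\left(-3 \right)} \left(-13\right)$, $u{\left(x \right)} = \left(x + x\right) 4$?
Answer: $-311$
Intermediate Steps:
$u{\left(x \right)} = 8 x$ ($u{\left(x \right)} = 2 x 4 = 8 x$)
$E = 311$ ($E = -1 + 8 \left(-3\right) \left(-13\right) = -1 - -312 = -1 + 312 = 311$)
$- E = \left(-1\right) 311 = -311$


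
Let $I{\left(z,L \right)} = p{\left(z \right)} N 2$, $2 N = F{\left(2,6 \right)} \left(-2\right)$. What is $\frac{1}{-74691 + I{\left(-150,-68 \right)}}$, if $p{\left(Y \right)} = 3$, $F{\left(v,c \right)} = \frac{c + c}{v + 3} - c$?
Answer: $- \frac{5}{373347} \approx -1.3392 \cdot 10^{-5}$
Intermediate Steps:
$F{\left(v,c \right)} = - c + \frac{2 c}{3 + v}$ ($F{\left(v,c \right)} = \frac{2 c}{3 + v} - c = - c + \frac{2 c}{3 + v}$)
$N = \frac{18}{5}$ ($N = \frac{\left(-1\right) 6 \frac{1}{3 + 2} \left(1 + 2\right) \left(-2\right)}{2} = \frac{\left(-1\right) 6 \cdot \frac{1}{5} \cdot 3 \left(-2\right)}{2} = \frac{\left(- \frac{18}{5}\right) \left(-2\right)}{2} = \frac{1}{2} \cdot \frac{36}{5} = \frac{18}{5} \approx 3.6$)
$I{\left(z,L \right)} = \frac{108}{5}$ ($I{\left(z,L \right)} = 3 \cdot \frac{18}{5} \cdot 2 = \frac{54}{5} \cdot 2 = \frac{108}{5}$)
$\frac{1}{-74691 + I{\left(-150,-68 \right)}} = \frac{1}{-74691 + \frac{108}{5}} = \frac{1}{- \frac{373347}{5}} = - \frac{5}{373347}$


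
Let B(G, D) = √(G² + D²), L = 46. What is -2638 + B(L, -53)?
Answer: -2638 + 5*√197 ≈ -2567.8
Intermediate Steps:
B(G, D) = √(D² + G²)
-2638 + B(L, -53) = -2638 + √((-53)² + 46²) = -2638 + √(2809 + 2116) = -2638 + √4925 = -2638 + 5*√197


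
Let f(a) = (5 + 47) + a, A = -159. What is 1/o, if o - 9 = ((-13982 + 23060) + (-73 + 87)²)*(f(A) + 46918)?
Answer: 1/434125223 ≈ 2.3035e-9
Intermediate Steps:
f(a) = 52 + a
o = 434125223 (o = 9 + ((-13982 + 23060) + (-73 + 87)²)*((52 - 159) + 46918) = 9 + (9078 + 14²)*(-107 + 46918) = 9 + (9078 + 196)*46811 = 9 + 9274*46811 = 9 + 434125214 = 434125223)
1/o = 1/434125223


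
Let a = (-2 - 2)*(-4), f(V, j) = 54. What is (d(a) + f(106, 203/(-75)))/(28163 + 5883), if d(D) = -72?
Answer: -9/17023 ≈ -0.00052870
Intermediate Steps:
a = 16 (a = -4*(-4) = 16)
(d(a) + f(106, 203/(-75)))/(28163 + 5883) = (-72 + 54)/(28163 + 5883) = -18/34046 = -18*1/34046 = -9/17023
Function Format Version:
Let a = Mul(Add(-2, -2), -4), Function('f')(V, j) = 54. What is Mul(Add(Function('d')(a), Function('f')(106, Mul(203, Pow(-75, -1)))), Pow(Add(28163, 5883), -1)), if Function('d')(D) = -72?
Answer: Rational(-9, 17023) ≈ -0.00052870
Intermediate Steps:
a = 16 (a = Mul(-4, -4) = 16)
Mul(Add(Function('d')(a), Function('f')(106, Mul(203, Pow(-75, -1)))), Pow(Add(28163, 5883), -1)) = Mul(Add(-72, 54), Pow(Add(28163, 5883), -1)) = Mul(-18, Pow(34046, -1)) = Mul(-18, Rational(1, 34046)) = Rational(-9, 17023)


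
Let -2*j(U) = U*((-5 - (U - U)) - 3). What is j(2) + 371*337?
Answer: 125035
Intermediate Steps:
j(U) = 4*U (j(U) = -U*((-5 - (U - U)) - 3)/2 = -U*((-5 - 1*0) - 3)/2 = -U*((-5 + 0) - 3)/2 = -U*(-5 - 3)/2 = -U*(-8)/2 = -(-4)*U = 4*U)
j(2) + 371*337 = 4*2 + 371*337 = 8 + 125027 = 125035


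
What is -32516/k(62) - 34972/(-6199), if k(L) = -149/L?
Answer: 12502345236/923651 ≈ 13536.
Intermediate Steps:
-32516/k(62) - 34972/(-6199) = -32516/((-149/62)) - 34972/(-6199) = -32516/((-149*1/62)) - 34972*(-1/6199) = -32516/(-149/62) + 34972/6199 = -32516*(-62/149) + 34972/6199 = 2015992/149 + 34972/6199 = 12502345236/923651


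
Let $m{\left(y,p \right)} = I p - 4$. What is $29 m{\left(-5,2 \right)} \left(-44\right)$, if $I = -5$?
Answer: $17864$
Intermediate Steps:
$m{\left(y,p \right)} = -4 - 5 p$ ($m{\left(y,p \right)} = - 5 p - 4 = -4 - 5 p$)
$29 m{\left(-5,2 \right)} \left(-44\right) = 29 \left(-4 - 10\right) \left(-44\right) = 29 \left(-14\right) \left(-44\right) = \left(-406\right) \left(-44\right) = 17864$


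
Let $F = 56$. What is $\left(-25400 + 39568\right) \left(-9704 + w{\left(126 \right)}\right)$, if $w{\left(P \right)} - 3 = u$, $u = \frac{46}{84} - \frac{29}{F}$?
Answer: $- \frac{412330039}{3} \approx -1.3744 \cdot 10^{8}$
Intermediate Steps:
$u = \frac{5}{168}$ ($u = \frac{46}{84} - \frac{29}{56} = 46 \cdot \frac{1}{84} - \frac{29}{56} = \frac{23}{42} - \frac{29}{56} = \frac{5}{168} \approx 0.029762$)
$w{\left(P \right)} = \frac{509}{168}$ ($w{\left(P \right)} = 3 + \frac{5}{168} = \frac{509}{168}$)
$\left(-25400 + 39568\right) \left(-9704 + w{\left(126 \right)}\right) = \left(-25400 + 39568\right) \left(-9704 + \frac{509}{168}\right) = 14168 \left(- \frac{1629763}{168}\right) = - \frac{412330039}{3}$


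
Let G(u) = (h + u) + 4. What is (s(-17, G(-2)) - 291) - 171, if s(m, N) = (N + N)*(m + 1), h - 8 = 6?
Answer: -974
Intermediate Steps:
h = 14 (h = 8 + 6 = 14)
G(u) = 18 + u (G(u) = (14 + u) + 4 = 18 + u)
s(m, N) = 2*N*(1 + m) (s(m, N) = (2*N)*(1 + m) = 2*N*(1 + m))
(s(-17, G(-2)) - 291) - 171 = (2*(18 - 2)*(1 - 17) - 291) - 171 = (2*16*(-16) - 291) - 171 = (-512 - 291) - 171 = -803 - 171 = -974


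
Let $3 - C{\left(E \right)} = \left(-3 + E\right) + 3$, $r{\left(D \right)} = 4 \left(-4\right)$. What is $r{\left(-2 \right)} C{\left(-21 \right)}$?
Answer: $-384$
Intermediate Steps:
$r{\left(D \right)} = -16$
$C{\left(E \right)} = 3 - E$ ($C{\left(E \right)} = 3 - \left(\left(-3 + E\right) + 3\right) = 3 - E$)
$r{\left(-2 \right)} C{\left(-21 \right)} = - 16 \left(3 - -21\right) = - 16 \left(3 + 21\right) = \left(-16\right) 24 = -384$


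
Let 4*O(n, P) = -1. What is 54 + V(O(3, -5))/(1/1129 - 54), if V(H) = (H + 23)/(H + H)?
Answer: 6686959/121930 ≈ 54.843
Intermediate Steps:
O(n, P) = -1/4 (O(n, P) = (1/4)*(-1) = -1/4)
V(H) = (23 + H)/(2*H) (V(H) = (23 + H)/((2*H)) = (23 + H)*(1/(2*H)) = (23 + H)/(2*H))
54 + V(O(3, -5))/(1/1129 - 54) = 54 + ((23 - 1/4)/(2*(-1/4)))/(1/1129 - 54) = 54 + ((1/2)*(-4)*(91/4))/(1/1129 - 54) = 54 - 91/2/(-60965/1129) = 54 - 1129/60965*(-91/2) = 54 + 102739/121930 = 6686959/121930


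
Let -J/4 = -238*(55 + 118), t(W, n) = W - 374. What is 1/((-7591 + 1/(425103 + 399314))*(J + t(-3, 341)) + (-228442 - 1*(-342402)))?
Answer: -824417/1028238908255954 ≈ -8.0178e-10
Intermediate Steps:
t(W, n) = -374 + W
J = 164696 (J = -(-952)*(55 + 118) = -(-952)*173 = -4*(-41174) = 164696)
1/((-7591 + 1/(425103 + 399314))*(J + t(-3, 341)) + (-228442 - 1*(-342402))) = 1/((-7591 + 1/(425103 + 399314))*(164696 + (-374 - 3)) + (-228442 - 1*(-342402))) = 1/((-7591 + 1/824417)*(164696 - 377) + (-228442 + 342402)) = 1/((-7591 + 1/824417)*164319 + 113960) = 1/(-6258149446/824417*164319 + 113960) = 1/(-1028332858817274/824417 + 113960) = 1/(-1028238908255954/824417) = -824417/1028238908255954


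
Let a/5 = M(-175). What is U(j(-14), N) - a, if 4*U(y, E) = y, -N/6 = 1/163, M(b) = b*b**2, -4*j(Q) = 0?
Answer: 26796875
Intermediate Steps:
j(Q) = 0 (j(Q) = -1/4*0 = 0)
M(b) = b**3
a = -26796875 (a = 5*(-175)**3 = 5*(-5359375) = -26796875)
N = -6/163 ≈ -0.036810
U(y, E) = y/4
U(j(-14), N) - a = (1/4)*0 - 1*(-26796875) = 0 + 26796875 = 26796875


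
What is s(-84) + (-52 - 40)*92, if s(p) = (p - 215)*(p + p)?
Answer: 41768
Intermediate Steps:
s(p) = 2*p*(-215 + p) (s(p) = (-215 + p)*(2*p) = 2*p*(-215 + p))
s(-84) + (-52 - 40)*92 = 2*(-84)*(-215 - 84) + (-52 - 40)*92 = 2*(-84)*(-299) - 92*92 = 50232 - 8464 = 41768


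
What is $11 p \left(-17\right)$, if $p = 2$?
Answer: $-374$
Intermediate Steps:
$11 p \left(-17\right) = 11 \cdot 2 \left(-17\right) = 22 \left(-17\right) = -374$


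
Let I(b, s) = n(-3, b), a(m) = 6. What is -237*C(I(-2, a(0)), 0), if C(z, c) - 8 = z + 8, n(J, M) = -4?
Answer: -2844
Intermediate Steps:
I(b, s) = -4
C(z, c) = 16 + z (C(z, c) = 8 + (z + 8) = 8 + (8 + z) = 16 + z)
-237*C(I(-2, a(0)), 0) = -237*(16 - 4) = -237*12 = -2844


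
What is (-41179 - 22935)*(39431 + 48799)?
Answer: -5656778220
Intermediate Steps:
(-41179 - 22935)*(39431 + 48799) = -64114*88230 = -5656778220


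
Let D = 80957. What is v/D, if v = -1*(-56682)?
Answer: 56682/80957 ≈ 0.70015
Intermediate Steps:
v = 56682
v/D = 56682/80957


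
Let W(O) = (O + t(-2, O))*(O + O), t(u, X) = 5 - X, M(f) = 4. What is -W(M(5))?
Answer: -40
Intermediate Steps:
W(O) = 10*O (W(O) = (O + (5 - O))*(O + O) = 5*(2*O) = 10*O)
-W(M(5)) = -10*4 = -1*40 = -40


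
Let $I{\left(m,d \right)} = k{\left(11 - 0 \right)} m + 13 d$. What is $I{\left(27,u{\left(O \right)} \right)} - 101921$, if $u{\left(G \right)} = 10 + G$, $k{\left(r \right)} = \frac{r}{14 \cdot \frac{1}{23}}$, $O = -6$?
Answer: $- \frac{1419335}{14} \approx -1.0138 \cdot 10^{5}$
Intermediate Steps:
$k{\left(r \right)} = \frac{23 r}{14}$ ($k{\left(r \right)} = \frac{r}{14 \cdot \frac{1}{23}} = \frac{r}{\frac{14}{23}} = r \frac{23}{14} = \frac{23 r}{14}$)
$I{\left(m,d \right)} = 13 d + \frac{253 m}{14}$ ($I{\left(m,d \right)} = \frac{23 \left(11 - 0\right)}{14} m + 13 d = \frac{23 \left(11 + 0\right)}{14} m + 13 d = \frac{23}{14} \cdot 11 m + 13 d = \frac{253 m}{14} + 13 d = 13 d + \frac{253 m}{14}$)
$I{\left(27,u{\left(O \right)} \right)} - 101921 = \left(13 \left(10 - 6\right) + \frac{253}{14} \cdot 27\right) - 101921 = \left(13 \cdot 4 + \frac{6831}{14}\right) - 101921 = \left(52 + \frac{6831}{14}\right) - 101921 = \frac{7559}{14} - 101921 = - \frac{1419335}{14}$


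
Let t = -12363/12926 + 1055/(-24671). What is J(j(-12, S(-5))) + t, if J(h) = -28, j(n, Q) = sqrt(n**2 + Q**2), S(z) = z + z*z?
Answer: -9247770191/318897346 ≈ -28.999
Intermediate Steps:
S(z) = z + z**2
j(n, Q) = sqrt(Q**2 + n**2)
t = -318644503/318897346 (t = -12363*1/12926 + 1055*(-1/24671) = -12363/12926 - 1055/24671 = -318644503/318897346 ≈ -0.99921)
J(j(-12, S(-5))) + t = -28 - 318644503/318897346 = -9247770191/318897346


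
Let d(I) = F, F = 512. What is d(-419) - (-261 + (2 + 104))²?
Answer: -23513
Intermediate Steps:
d(I) = 512
d(-419) - (-261 + (2 + 104))² = 512 - (-261 + (2 + 104))² = 512 - (-261 + 106)² = 512 - 1*(-155)² = 512 - 1*24025 = 512 - 24025 = -23513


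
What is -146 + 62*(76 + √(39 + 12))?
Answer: 4566 + 62*√51 ≈ 5008.8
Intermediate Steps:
-146 + 62*(76 + √(39 + 12)) = -146 + 62*(76 + √51) = -146 + (4712 + 62*√51) = 4566 + 62*√51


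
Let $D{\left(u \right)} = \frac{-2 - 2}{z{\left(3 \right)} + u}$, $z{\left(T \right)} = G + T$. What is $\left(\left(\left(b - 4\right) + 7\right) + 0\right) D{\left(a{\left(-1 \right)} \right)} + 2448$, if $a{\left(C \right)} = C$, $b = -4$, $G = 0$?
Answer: $2450$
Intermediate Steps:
$z{\left(T \right)} = T$ ($z{\left(T \right)} = 0 + T = T$)
$D{\left(u \right)} = - \frac{4}{3 + u}$ ($D{\left(u \right)} = \frac{-2 - 2}{3 + u} = - \frac{4}{3 + u}$)
$\left(\left(\left(b - 4\right) + 7\right) + 0\right) D{\left(a{\left(-1 \right)} \right)} + 2448 = \left(\left(\left(-4 - 4\right) + 7\right) + 0\right) \left(- \frac{4}{3 - 1}\right) + 2448 = \left(\left(\left(-4 - 4\right) + 7\right) + 0\right) \left(- \frac{4}{2}\right) + 2448 = \left(\left(-8 + 7\right) + 0\right) \left(\left(-4\right) \frac{1}{2}\right) + 2448 = \left(-1 + 0\right) \left(-2\right) + 2448 = \left(-1\right) \left(-2\right) + 2448 = 2 + 2448 = 2450$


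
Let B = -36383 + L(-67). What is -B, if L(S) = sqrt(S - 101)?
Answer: 36383 - 2*I*sqrt(42) ≈ 36383.0 - 12.961*I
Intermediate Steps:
L(S) = sqrt(-101 + S)
B = -36383 + 2*I*sqrt(42) (B = -36383 + sqrt(-101 - 67) = -36383 + sqrt(-168) = -36383 + 2*I*sqrt(42) ≈ -36383.0 + 12.961*I)
-B = -(-36383 + 2*I*sqrt(42)) = 36383 - 2*I*sqrt(42)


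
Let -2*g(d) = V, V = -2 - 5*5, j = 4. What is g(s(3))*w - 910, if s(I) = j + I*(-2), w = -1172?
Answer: -16732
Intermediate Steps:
s(I) = 4 - 2*I (s(I) = 4 + I*(-2) = 4 - 2*I)
V = -27 (V = -2 - 25 = -27)
g(d) = 27/2 (g(d) = -1/2*(-27) = 27/2)
g(s(3))*w - 910 = (27/2)*(-1172) - 910 = -15822 - 910 = -16732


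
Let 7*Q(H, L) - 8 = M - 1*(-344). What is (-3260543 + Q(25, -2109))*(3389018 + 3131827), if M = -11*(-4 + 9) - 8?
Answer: -148828584107640/7 ≈ -2.1261e+13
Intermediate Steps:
M = -63 (M = -11*5 - 8 = -55 - 8 = -63)
Q(H, L) = 289/7 (Q(H, L) = 8/7 + (-63 - 1*(-344))/7 = 8/7 + (-63 + 344)/7 = 8/7 + (⅐)*281 = 8/7 + 281/7 = 289/7)
(-3260543 + Q(25, -2109))*(3389018 + 3131827) = (-3260543 + 289/7)*(3389018 + 3131827) = -22823512/7*6520845 = -148828584107640/7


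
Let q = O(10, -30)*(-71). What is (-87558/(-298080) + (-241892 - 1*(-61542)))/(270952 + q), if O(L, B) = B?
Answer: -8959773407/13566713760 ≈ -0.66042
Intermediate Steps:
q = 2130 (q = -30*(-71) = 2130)
(-87558/(-298080) + (-241892 - 1*(-61542)))/(270952 + q) = (-87558/(-298080) + (-241892 - 1*(-61542)))/(270952 + 2130) = (-87558*(-1/298080) + (-241892 + 61542))/273082 = (14593/49680 - 180350)*(1/273082) = -8959773407/49680*1/273082 = -8959773407/13566713760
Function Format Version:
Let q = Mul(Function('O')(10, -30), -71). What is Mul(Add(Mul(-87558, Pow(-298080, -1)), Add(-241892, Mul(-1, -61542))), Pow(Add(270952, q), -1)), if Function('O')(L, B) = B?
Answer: Rational(-8959773407, 13566713760) ≈ -0.66042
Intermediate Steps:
q = 2130 (q = Mul(-30, -71) = 2130)
Mul(Add(Mul(-87558, Pow(-298080, -1)), Add(-241892, Mul(-1, -61542))), Pow(Add(270952, q), -1)) = Mul(Add(Mul(-87558, Pow(-298080, -1)), Add(-241892, Mul(-1, -61542))), Pow(Add(270952, 2130), -1)) = Mul(Add(Mul(-87558, Rational(-1, 298080)), Add(-241892, 61542)), Pow(273082, -1)) = Mul(Add(Rational(14593, 49680), -180350), Rational(1, 273082)) = Mul(Rational(-8959773407, 49680), Rational(1, 273082)) = Rational(-8959773407, 13566713760)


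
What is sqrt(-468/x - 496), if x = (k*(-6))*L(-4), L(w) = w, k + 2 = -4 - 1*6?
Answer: I*sqrt(7910)/4 ≈ 22.235*I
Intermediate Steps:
k = -12 (k = -2 + (-4 - 1*6) = -2 + (-4 - 6) = -2 - 10 = -12)
x = -288 (x = -12*(-6)*(-4) = 72*(-4) = -288)
sqrt(-468/x - 496) = sqrt(-468/(-288) - 496) = sqrt(-468*(-1/288) - 496) = sqrt(13/8 - 496) = sqrt(-3955/8) = I*sqrt(7910)/4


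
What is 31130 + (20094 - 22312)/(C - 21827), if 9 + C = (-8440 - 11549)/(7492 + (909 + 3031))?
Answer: 7771603115506/249649141 ≈ 31130.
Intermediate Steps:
C = -122877/11432 (C = -9 + (-8440 - 11549)/(7492 + (909 + 3031)) = -9 - 19989/(7492 + 3940) = -9 - 19989/11432 = -122877/11432 ≈ -10.749)
31130 + (20094 - 22312)/(C - 21827) = 31130 + (20094 - 22312)/(-122877/11432 - 21827) = 31130 - 2218/(-249649141/11432) = 31130 - 2218*(-11432/249649141) = 31130 + 25356176/249649141 = 7771603115506/249649141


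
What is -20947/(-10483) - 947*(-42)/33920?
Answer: 563736541/177791680 ≈ 3.1708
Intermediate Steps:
-20947/(-10483) - 947*(-42)/33920 = -20947*(-1/10483) + 39774*(1/33920) = 20947/10483 + 19887/16960 = 563736541/177791680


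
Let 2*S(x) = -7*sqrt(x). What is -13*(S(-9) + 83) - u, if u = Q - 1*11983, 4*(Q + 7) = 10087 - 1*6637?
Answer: 20097/2 + 273*I/2 ≈ 10049.0 + 136.5*I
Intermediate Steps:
Q = 1711/2 (Q = -7 + (10087 - 1*6637)/4 = -7 + (10087 - 6637)/4 = -7 + (1/4)*3450 = -7 + 1725/2 = 1711/2 ≈ 855.50)
S(x) = -7*sqrt(x)/2 (S(x) = (-7*sqrt(x))/2 = -7*sqrt(x)/2)
u = -22255/2 (u = 1711/2 - 1*11983 = 1711/2 - 11983 = -22255/2 ≈ -11128.)
-13*(S(-9) + 83) - u = -13*(-21*I/2 + 83) - 1*(-22255/2) = -13*(-21*I/2 + 83) + 22255/2 = -13*(83 - 21*I/2) + 22255/2 = (-1079 + 273*I/2) + 22255/2 = 20097/2 + 273*I/2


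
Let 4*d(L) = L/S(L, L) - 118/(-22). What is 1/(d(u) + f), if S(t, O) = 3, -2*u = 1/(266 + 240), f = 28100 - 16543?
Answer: 12144/140364491 ≈ 8.6518e-5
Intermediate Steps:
f = 11557
u = -1/1012 (u = -1/(2*(266 + 240)) = -½/506 = -½*1/506 = -1/1012 ≈ -0.00098814)
d(L) = 59/44 + L/12 (d(L) = (L/3 - 118/(-22))/4 = (L*(⅓) - 118*(-1/22))/4 = (L/3 + 59/11)/4 = (59/11 + L/3)/4 = 59/44 + L/12)
1/(d(u) + f) = 1/((59/44 + (1/12)*(-1/1012)) + 11557) = 1/((59/44 - 1/12144) + 11557) = 1/(16283/12144 + 11557) = 1/(140364491/12144) = 12144/140364491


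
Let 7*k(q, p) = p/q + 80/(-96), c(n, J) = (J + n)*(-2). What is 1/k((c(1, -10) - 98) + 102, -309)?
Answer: -231/491 ≈ -0.47047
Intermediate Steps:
c(n, J) = -2*J - 2*n
k(q, p) = -5/42 + p/(7*q) (k(q, p) = (p/q + 80/(-96))/7 = (p/q + 80*(-1/96))/7 = (p/q - ⅚)/7 = (-⅚ + p/q)/7 = -5/42 + p/(7*q))
1/k((c(1, -10) - 98) + 102, -309) = 1/(-5/42 + (⅐)*(-309)/(((-2*(-10) - 2*1) - 98) + 102)) = 1/(-5/42 + (⅐)*(-309)/(((20 - 2) - 98) + 102)) = 1/(-5/42 + (⅐)*(-309)/((18 - 98) + 102)) = 1/(-5/42 + (⅐)*(-309)/(-80 + 102)) = 1/(-5/42 + (⅐)*(-309)/22) = 1/(-5/42 + (⅐)*(-309)*(1/22)) = 1/(-5/42 - 309/154) = 1/(-491/231) = -231/491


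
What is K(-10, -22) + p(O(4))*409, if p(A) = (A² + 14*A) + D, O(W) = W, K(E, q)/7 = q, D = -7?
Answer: 26431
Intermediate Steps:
K(E, q) = 7*q
p(A) = -7 + A² + 14*A (p(A) = (A² + 14*A) - 7 = -7 + A² + 14*A)
K(-10, -22) + p(O(4))*409 = 7*(-22) + (-7 + 4² + 14*4)*409 = -154 + (-7 + 16 + 56)*409 = -154 + 65*409 = -154 + 26585 = 26431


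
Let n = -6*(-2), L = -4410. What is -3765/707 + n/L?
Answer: -395527/74235 ≈ -5.3280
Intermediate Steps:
n = 12
-3765/707 + n/L = -3765/707 + 12/(-4410) = -3765*1/707 + 12*(-1/4410) = -3765/707 - 2/735 = -395527/74235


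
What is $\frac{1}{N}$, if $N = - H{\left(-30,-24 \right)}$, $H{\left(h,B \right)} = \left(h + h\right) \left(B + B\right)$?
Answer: $- \frac{1}{2880} \approx -0.00034722$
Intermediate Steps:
$H{\left(h,B \right)} = 4 B h$ ($H{\left(h,B \right)} = 2 h 2 B = 4 B h$)
$N = -2880$ ($N = - 4 \left(-24\right) \left(-30\right) = \left(-1\right) 2880 = -2880$)
$\frac{1}{N} = \frac{1}{-2880} = - \frac{1}{2880}$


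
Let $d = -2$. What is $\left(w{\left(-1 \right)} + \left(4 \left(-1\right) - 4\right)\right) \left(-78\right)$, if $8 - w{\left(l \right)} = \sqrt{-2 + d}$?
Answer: $156 i \approx 156.0 i$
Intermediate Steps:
$w{\left(l \right)} = 8 - 2 i$ ($w{\left(l \right)} = 8 - \sqrt{-2 - 2} = 8 - \sqrt{-4} = 8 - 2 i$)
$\left(w{\left(-1 \right)} + \left(4 \left(-1\right) - 4\right)\right) \left(-78\right) = \left(\left(8 - 2 i\right) + \left(4 \left(-1\right) - 4\right)\right) \left(-78\right) = \left(\left(8 - 2 i\right) - 8\right) \left(-78\right) = - 2 i \left(-78\right) = 156 i$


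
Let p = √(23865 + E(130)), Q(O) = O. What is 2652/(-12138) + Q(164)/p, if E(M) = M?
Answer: -26/119 + 164*√23995/23995 ≈ 0.84024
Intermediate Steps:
p = √23995 (p = √(23865 + 130) = √23995 ≈ 154.90)
2652/(-12138) + Q(164)/p = 2652/(-12138) + 164/(√23995) = 2652*(-1/12138) + 164*(√23995/23995) = -26/119 + 164*√23995/23995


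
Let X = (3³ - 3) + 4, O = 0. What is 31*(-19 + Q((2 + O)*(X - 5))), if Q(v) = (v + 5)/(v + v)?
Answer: -52607/92 ≈ -571.82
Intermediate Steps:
X = 28 (X = (27 - 3) + 4 = 24 + 4 = 28)
Q(v) = (5 + v)/(2*v) (Q(v) = (5 + v)/((2*v)) = (5 + v)*(1/(2*v)) = (5 + v)/(2*v))
31*(-19 + Q((2 + O)*(X - 5))) = 31*(-19 + (5 + (2 + 0)*(28 - 5))/(2*(((2 + 0)*(28 - 5))))) = 31*(-19 + (5 + 2*23)/(2*((2*23)))) = 31*(-19 + (½)*(5 + 46)/46) = 31*(-19 + (½)*(1/46)*51) = 31*(-19 + 51/92) = 31*(-1697/92) = -52607/92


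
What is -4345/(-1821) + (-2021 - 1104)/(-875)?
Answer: 75940/12747 ≈ 5.9575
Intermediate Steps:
-4345/(-1821) + (-2021 - 1104)/(-875) = -4345*(-1/1821) - 3125*(-1/875) = 4345/1821 + 25/7 = 75940/12747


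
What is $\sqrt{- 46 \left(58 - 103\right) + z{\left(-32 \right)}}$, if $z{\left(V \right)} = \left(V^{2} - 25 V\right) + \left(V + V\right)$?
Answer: $\sqrt{3830} \approx 61.887$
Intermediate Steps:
$z{\left(V \right)} = V^{2} - 23 V$ ($z{\left(V \right)} = \left(V^{2} - 25 V\right) + 2 V = V^{2} - 23 V$)
$\sqrt{- 46 \left(58 - 103\right) + z{\left(-32 \right)}} = \sqrt{- 46 \left(58 - 103\right) - 32 \left(-23 - 32\right)} = \sqrt{\left(-46\right) \left(-45\right) - -1760} = \sqrt{2070 + 1760} = \sqrt{3830}$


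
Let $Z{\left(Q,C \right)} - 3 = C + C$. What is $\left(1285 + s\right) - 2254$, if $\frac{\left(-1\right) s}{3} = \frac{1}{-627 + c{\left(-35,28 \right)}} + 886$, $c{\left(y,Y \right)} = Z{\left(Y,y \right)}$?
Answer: $- \frac{2517135}{694} \approx -3627.0$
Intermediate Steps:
$Z{\left(Q,C \right)} = 3 + 2 C$ ($Z{\left(Q,C \right)} = 3 + \left(C + C\right) = 3 + 2 C$)
$c{\left(y,Y \right)} = 3 + 2 y$
$s = - \frac{1844649}{694}$ ($s = - 3 \left(\frac{1}{-627 + \left(3 + 2 \left(-35\right)\right)} + 886\right) = - 3 \left(\frac{1}{-627 + \left(3 - 70\right)} + 886\right) = - 3 \left(\frac{1}{-627 - 67} + 886\right) = - 3 \left(\frac{1}{-694} + 886\right) = - 3 \left(- \frac{1}{694} + 886\right) = \left(-3\right) \frac{614883}{694} = - \frac{1844649}{694} \approx -2658.0$)
$\left(1285 + s\right) - 2254 = \left(1285 - \frac{1844649}{694}\right) - 2254 = - \frac{952859}{694} - 2254 = - \frac{2517135}{694}$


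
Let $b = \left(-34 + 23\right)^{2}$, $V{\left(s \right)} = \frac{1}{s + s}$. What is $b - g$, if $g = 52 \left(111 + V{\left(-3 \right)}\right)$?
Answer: $- \frac{16927}{3} \approx -5642.3$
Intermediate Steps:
$V{\left(s \right)} = \frac{1}{2 s}$
$b = 121$ ($b = \left(-11\right)^{2} = 121$)
$g = \frac{17290}{3}$ ($g = 52 \left(111 + \frac{1}{2 \left(-3\right)}\right) = 52 \left(111 + \frac{1}{2} \left(- \frac{1}{3}\right)\right) = 52 \left(111 - \frac{1}{6}\right) = 52 \cdot \frac{665}{6} = \frac{17290}{3} \approx 5763.3$)
$b - g = 121 - \frac{17290}{3} = - \frac{16927}{3}$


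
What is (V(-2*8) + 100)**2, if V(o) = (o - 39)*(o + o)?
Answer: 3459600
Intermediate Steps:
V(o) = 2*o*(-39 + o) (V(o) = (-39 + o)*(2*o) = 2*o*(-39 + o))
(V(-2*8) + 100)**2 = (2*(-2*8)*(-39 - 2*8) + 100)**2 = (2*(-16)*(-39 - 16) + 100)**2 = (2*(-16)*(-55) + 100)**2 = (1760 + 100)**2 = 1860**2 = 3459600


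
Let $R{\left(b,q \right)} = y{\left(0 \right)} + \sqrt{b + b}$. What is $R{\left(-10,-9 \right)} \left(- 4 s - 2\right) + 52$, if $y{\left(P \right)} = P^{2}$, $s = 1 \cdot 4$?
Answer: $52 - 36 i \sqrt{5} \approx 52.0 - 80.498 i$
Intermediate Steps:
$s = 4$
$R{\left(b,q \right)} = \sqrt{2} \sqrt{b}$ ($R{\left(b,q \right)} = 0^{2} + \sqrt{b + b} = 0 + \sqrt{2 b} = 0 + \sqrt{2} \sqrt{b} = \sqrt{2} \sqrt{b}$)
$R{\left(-10,-9 \right)} \left(- 4 s - 2\right) + 52 = \sqrt{2} \sqrt{-10} \left(\left(-4\right) 4 - 2\right) + 52 = \sqrt{2} i \sqrt{10} \left(-16 - 2\right) + 52 = 2 i \sqrt{5} \left(-18\right) + 52 = - 36 i \sqrt{5} + 52 = 52 - 36 i \sqrt{5}$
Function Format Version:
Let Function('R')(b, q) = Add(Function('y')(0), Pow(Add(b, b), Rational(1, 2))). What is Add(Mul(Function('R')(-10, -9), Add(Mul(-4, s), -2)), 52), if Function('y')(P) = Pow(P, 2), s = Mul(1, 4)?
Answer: Add(52, Mul(-36, I, Pow(5, Rational(1, 2)))) ≈ Add(52.000, Mul(-80.498, I))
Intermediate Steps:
s = 4
Function('R')(b, q) = Mul(Pow(2, Rational(1, 2)), Pow(b, Rational(1, 2))) (Function('R')(b, q) = Add(Pow(0, 2), Pow(Add(b, b), Rational(1, 2))) = Add(0, Pow(Mul(2, b), Rational(1, 2))) = Add(0, Mul(Pow(2, Rational(1, 2)), Pow(b, Rational(1, 2)))) = Mul(Pow(2, Rational(1, 2)), Pow(b, Rational(1, 2))))
Add(Mul(Function('R')(-10, -9), Add(Mul(-4, s), -2)), 52) = Add(Mul(Mul(Pow(2, Rational(1, 2)), Pow(-10, Rational(1, 2))), Add(Mul(-4, 4), -2)), 52) = Add(Mul(Mul(Pow(2, Rational(1, 2)), Mul(I, Pow(10, Rational(1, 2)))), Add(-16, -2)), 52) = Add(Mul(Mul(2, I, Pow(5, Rational(1, 2))), -18), 52) = Add(Mul(-36, I, Pow(5, Rational(1, 2))), 52) = Add(52, Mul(-36, I, Pow(5, Rational(1, 2))))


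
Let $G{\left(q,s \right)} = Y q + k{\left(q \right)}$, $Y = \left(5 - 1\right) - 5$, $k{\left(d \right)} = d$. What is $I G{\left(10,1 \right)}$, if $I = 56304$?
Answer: $0$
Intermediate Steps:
$Y = -1$ ($Y = 4 - 5 = -1$)
$G{\left(q,s \right)} = 0$ ($G{\left(q,s \right)} = - q + q = 0$)
$I G{\left(10,1 \right)} = 56304 \cdot 0 = 0$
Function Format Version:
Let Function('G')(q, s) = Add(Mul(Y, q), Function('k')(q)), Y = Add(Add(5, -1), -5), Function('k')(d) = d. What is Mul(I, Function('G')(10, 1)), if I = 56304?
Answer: 0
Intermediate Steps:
Y = -1 (Y = Add(4, -5) = -1)
Function('G')(q, s) = 0 (Function('G')(q, s) = Add(Mul(-1, q), q) = 0)
Mul(I, Function('G')(10, 1)) = Mul(56304, 0) = 0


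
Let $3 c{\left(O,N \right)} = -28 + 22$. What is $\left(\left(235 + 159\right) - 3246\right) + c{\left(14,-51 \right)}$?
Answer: $-2854$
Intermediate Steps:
$c{\left(O,N \right)} = -2$ ($c{\left(O,N \right)} = \frac{-28 + 22}{3} = \frac{1}{3} \left(-6\right) = -2$)
$\left(\left(235 + 159\right) - 3246\right) + c{\left(14,-51 \right)} = \left(\left(235 + 159\right) - 3246\right) - 2 = \left(394 - 3246\right) - 2 = -2852 - 2 = -2854$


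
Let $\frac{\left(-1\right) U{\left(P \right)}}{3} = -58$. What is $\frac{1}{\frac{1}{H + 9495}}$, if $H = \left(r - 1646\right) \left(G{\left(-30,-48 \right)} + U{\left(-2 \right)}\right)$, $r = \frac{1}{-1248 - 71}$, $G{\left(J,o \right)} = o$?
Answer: $- \frac{261031545}{1319} \approx -1.979 \cdot 10^{5}$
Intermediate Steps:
$U{\left(P \right)} = 174$ ($U{\left(P \right)} = \left(-3\right) \left(-58\right) = 174$)
$r = - \frac{1}{1319}$ ($r = \frac{1}{-1319} = - \frac{1}{1319} \approx -0.00075815$)
$H = - \frac{273555450}{1319}$ ($H = \left(- \frac{1}{1319} - 1646\right) \left(-48 + 174\right) = \left(- \frac{2171075}{1319}\right) 126 = - \frac{273555450}{1319} \approx -2.074 \cdot 10^{5}$)
$\frac{1}{\frac{1}{H + 9495}} = \frac{1}{\frac{1}{- \frac{273555450}{1319} + 9495}} = \frac{1}{\frac{1}{- \frac{261031545}{1319}}} = \frac{1}{- \frac{1319}{261031545}} = - \frac{261031545}{1319}$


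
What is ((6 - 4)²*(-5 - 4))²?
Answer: 1296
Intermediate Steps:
((6 - 4)²*(-5 - 4))² = (2²*(-9))² = (4*(-9))² = (-36)² = 1296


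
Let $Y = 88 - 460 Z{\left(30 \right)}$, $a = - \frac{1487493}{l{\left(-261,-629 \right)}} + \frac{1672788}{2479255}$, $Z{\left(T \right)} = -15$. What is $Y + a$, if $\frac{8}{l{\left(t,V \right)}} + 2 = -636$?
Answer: $\frac{1176501258837997}{9917020} \approx 1.1863 \cdot 10^{8}$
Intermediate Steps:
$l{\left(t,V \right)} = - \frac{4}{319}$ ($l{\left(t,V \right)} = \frac{8}{-2 - 636} = \frac{8}{-638} = 8 \left(- \frac{1}{638}\right) = - \frac{4}{319}$)
$a = \frac{1176431958702237}{9917020}$ ($a = - \frac{1487493}{- \frac{4}{319}} + \frac{1672788}{2479255} = \left(-1487493\right) \left(- \frac{319}{4}\right) + 1672788 \cdot \frac{1}{2479255} = \frac{474510267}{4} + \frac{1672788}{2479255} = \frac{1176431958702237}{9917020} \approx 1.1863 \cdot 10^{8}$)
$Y = 6988$ ($Y = 88 - -6900 = 88 + 6900 = 6988$)
$Y + a = 6988 + \frac{1176431958702237}{9917020} = \frac{1176501258837997}{9917020}$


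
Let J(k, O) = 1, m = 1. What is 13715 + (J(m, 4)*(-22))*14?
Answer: 13407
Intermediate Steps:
13715 + (J(m, 4)*(-22))*14 = 13715 + (1*(-22))*14 = 13715 - 22*14 = 13715 - 308 = 13407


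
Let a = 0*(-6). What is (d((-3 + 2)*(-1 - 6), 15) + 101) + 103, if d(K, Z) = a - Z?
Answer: 189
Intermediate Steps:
a = 0
d(K, Z) = -Z (d(K, Z) = 0 - Z = -Z)
(d((-3 + 2)*(-1 - 6), 15) + 101) + 103 = (-1*15 + 101) + 103 = (-15 + 101) + 103 = 86 + 103 = 189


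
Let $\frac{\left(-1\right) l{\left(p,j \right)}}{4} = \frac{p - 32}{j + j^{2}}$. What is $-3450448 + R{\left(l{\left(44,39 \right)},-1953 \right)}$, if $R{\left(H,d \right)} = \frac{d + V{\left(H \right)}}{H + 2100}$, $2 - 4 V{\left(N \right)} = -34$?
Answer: $- \frac{235489688732}{68249} \approx -3.4504 \cdot 10^{6}$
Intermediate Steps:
$V{\left(N \right)} = 9$ ($V{\left(N \right)} = \frac{1}{2} - - \frac{17}{2} = \frac{1}{2} + \frac{17}{2} = 9$)
$l{\left(p,j \right)} = - \frac{4 \left(-32 + p\right)}{j + j^{2}}$ ($l{\left(p,j \right)} = - 4 \frac{p - 32}{j + j^{2}} = - 4 \frac{-32 + p}{j + j^{2}} = - \frac{4 \left(-32 + p\right)}{j + j^{2}}$)
$R{\left(H,d \right)} = \frac{9 + d}{2100 + H}$ ($R{\left(H,d \right)} = \frac{d + 9}{H + 2100} = \frac{9 + d}{2100 + H}$)
$-3450448 + R{\left(l{\left(44,39 \right)},-1953 \right)} = -3450448 + \frac{9 - 1953}{2100 + \frac{4 \left(32 - 44\right)}{39 \left(1 + 39\right)}} = -3450448 + \frac{1}{2100 + 4 \cdot \frac{1}{39} \cdot \frac{1}{40} \left(32 - 44\right)} \left(-1944\right) = -3450448 + \frac{1}{2100 + 4 \cdot \frac{1}{39} \cdot \frac{1}{40} \left(-12\right)} \left(-1944\right) = -3450448 + \frac{1}{2100 - \frac{2}{65}} \left(-1944\right) = -3450448 + \frac{1}{\frac{136498}{65}} \left(-1944\right) = -3450448 + \frac{65}{136498} \left(-1944\right) = -3450448 - \frac{63180}{68249} = - \frac{235489688732}{68249}$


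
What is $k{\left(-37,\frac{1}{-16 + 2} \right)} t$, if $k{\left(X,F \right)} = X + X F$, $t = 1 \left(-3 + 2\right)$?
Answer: $\frac{481}{14} \approx 34.357$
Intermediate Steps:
$t = -1$ ($t = 1 \left(-1\right) = -1$)
$k{\left(X,F \right)} = X + F X$
$k{\left(-37,\frac{1}{-16 + 2} \right)} t = - 37 \left(1 + \frac{1}{-16 + 2}\right) \left(-1\right) = - 37 \left(1 + \frac{1}{-14}\right) \left(-1\right) = - 37 \left(1 - \frac{1}{14}\right) \left(-1\right) = \left(-37\right) \frac{13}{14} \left(-1\right) = \left(- \frac{481}{14}\right) \left(-1\right) = \frac{481}{14}$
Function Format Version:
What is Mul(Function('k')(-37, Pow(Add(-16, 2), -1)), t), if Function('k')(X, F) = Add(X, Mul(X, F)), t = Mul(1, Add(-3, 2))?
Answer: Rational(481, 14) ≈ 34.357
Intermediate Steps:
t = -1 (t = Mul(1, -1) = -1)
Function('k')(X, F) = Add(X, Mul(F, X))
Mul(Function('k')(-37, Pow(Add(-16, 2), -1)), t) = Mul(Mul(-37, Add(1, Pow(Add(-16, 2), -1))), -1) = Mul(Mul(-37, Add(1, Pow(-14, -1))), -1) = Mul(Mul(-37, Add(1, Rational(-1, 14))), -1) = Mul(Mul(-37, Rational(13, 14)), -1) = Mul(Rational(-481, 14), -1) = Rational(481, 14)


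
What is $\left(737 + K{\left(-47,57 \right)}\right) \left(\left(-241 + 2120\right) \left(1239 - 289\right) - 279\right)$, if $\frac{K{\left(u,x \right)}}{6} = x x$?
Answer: $36107702101$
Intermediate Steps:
$K{\left(u,x \right)} = 6 x^{2}$ ($K{\left(u,x \right)} = 6 x x = 6 x^{2}$)
$\left(737 + K{\left(-47,57 \right)}\right) \left(\left(-241 + 2120\right) \left(1239 - 289\right) - 279\right) = \left(737 + 6 \cdot 57^{2}\right) \left(\left(-241 + 2120\right) \left(1239 - 289\right) - 279\right) = \left(737 + 6 \cdot 3249\right) \left(1879 \cdot 950 - 279\right) = \left(737 + 19494\right) \left(1785050 - 279\right) = 20231 \cdot 1784771 = 36107702101$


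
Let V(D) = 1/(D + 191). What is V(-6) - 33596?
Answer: -6215259/185 ≈ -33596.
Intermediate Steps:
V(D) = 1/(191 + D)
V(-6) - 33596 = 1/(191 - 6) - 33596 = 1/185 - 33596 = -6215259/185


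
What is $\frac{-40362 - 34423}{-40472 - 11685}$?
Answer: $\frac{74785}{52157} \approx 1.4338$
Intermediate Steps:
$\frac{-40362 - 34423}{-40472 - 11685} = - \frac{74785}{-52157} = \left(-74785\right) \left(- \frac{1}{52157}\right) = \frac{74785}{52157}$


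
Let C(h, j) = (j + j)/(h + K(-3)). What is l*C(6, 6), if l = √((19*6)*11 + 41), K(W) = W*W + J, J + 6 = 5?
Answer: 6*√1295/7 ≈ 30.845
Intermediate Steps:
J = -1 (J = -6 + 5 = -1)
K(W) = -1 + W² (K(W) = W*W - 1 = W² - 1 = -1 + W²)
C(h, j) = 2*j/(8 + h) (C(h, j) = (j + j)/(h + (-1 + (-3)²)) = (2*j)/(h + (-1 + 9)) = (2*j)/(h + 8) = (2*j)/(8 + h) = 2*j/(8 + h))
l = √1295 (l = √(114*11 + 41) = √(1254 + 41) = √1295 ≈ 35.986)
l*C(6, 6) = √1295*(2*6/(8 + 6)) = √1295*(2*6/14) = √1295*(2*6*(1/14)) = √1295*(6/7) = 6*√1295/7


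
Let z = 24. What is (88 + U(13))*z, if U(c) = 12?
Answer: 2400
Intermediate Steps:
(88 + U(13))*z = (88 + 12)*24 = 100*24 = 2400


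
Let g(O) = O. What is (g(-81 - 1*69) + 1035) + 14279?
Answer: 15164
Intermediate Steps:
(g(-81 - 1*69) + 1035) + 14279 = ((-81 - 1*69) + 1035) + 14279 = ((-81 - 69) + 1035) + 14279 = (-150 + 1035) + 14279 = 885 + 14279 = 15164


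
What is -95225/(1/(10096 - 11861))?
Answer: 168072125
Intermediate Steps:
-95225/(1/(10096 - 11861)) = -95225/(1/(-1765)) = -95225/(-1/1765) = -95225*(-1765) = 168072125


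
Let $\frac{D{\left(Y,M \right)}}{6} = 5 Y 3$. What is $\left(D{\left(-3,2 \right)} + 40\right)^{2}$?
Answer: $52900$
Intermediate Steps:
$D{\left(Y,M \right)} = 90 Y$ ($D{\left(Y,M \right)} = 6 \cdot 5 Y 3 = 6 \cdot 15 Y = 90 Y$)
$\left(D{\left(-3,2 \right)} + 40\right)^{2} = \left(90 \left(-3\right) + 40\right)^{2} = \left(-270 + 40\right)^{2} = \left(-230\right)^{2} = 52900$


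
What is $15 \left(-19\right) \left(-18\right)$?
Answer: $5130$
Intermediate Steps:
$15 \left(-19\right) \left(-18\right) = \left(-285\right) \left(-18\right) = 5130$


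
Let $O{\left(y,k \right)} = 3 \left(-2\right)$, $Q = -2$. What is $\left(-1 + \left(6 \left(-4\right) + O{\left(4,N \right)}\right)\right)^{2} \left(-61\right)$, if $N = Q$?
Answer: $-58621$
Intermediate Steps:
$N = -2$
$O{\left(y,k \right)} = -6$
$\left(-1 + \left(6 \left(-4\right) + O{\left(4,N \right)}\right)\right)^{2} \left(-61\right) = \left(-1 + \left(6 \left(-4\right) - 6\right)\right)^{2} \left(-61\right) = \left(-1 - 30\right)^{2} \left(-61\right) = \left(-31\right)^{2} \left(-61\right) = 961 \left(-61\right) = -58621$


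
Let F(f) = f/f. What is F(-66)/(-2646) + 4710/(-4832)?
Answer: -3116873/3196368 ≈ -0.97513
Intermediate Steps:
F(f) = 1
F(-66)/(-2646) + 4710/(-4832) = 1/(-2646) + 4710/(-4832) = 1*(-1/2646) + 4710*(-1/4832) = -1/2646 - 2355/2416 = -3116873/3196368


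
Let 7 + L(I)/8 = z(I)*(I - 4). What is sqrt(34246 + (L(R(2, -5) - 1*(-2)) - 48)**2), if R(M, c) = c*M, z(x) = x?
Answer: sqrt(475142) ≈ 689.31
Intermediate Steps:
R(M, c) = M*c
L(I) = -56 + 8*I*(-4 + I) (L(I) = -56 + 8*(I*(I - 4)) = -56 + 8*(I*(-4 + I)) = -56 + 8*I*(-4 + I))
sqrt(34246 + (L(R(2, -5) - 1*(-2)) - 48)**2) = sqrt(34246 + ((-56 - 32*(2*(-5) - 1*(-2)) + 8*(2*(-5) - 1*(-2))**2) - 48)**2) = sqrt(34246 + ((-56 - 32*(-10 + 2) + 8*(-10 + 2)**2) - 48)**2) = sqrt(34246 + ((-56 - 32*(-8) + 8*(-8)**2) - 48)**2) = sqrt(34246 + ((-56 + 256 + 8*64) - 48)**2) = sqrt(34246 + ((-56 + 256 + 512) - 48)**2) = sqrt(34246 + (712 - 48)**2) = sqrt(34246 + 664**2) = sqrt(34246 + 440896) = sqrt(475142)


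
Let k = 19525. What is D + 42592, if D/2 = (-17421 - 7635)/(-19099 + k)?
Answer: 3015680/71 ≈ 42474.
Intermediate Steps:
D = -8352/71 (D = 2*((-17421 - 7635)/(-19099 + 19525)) = 2*(-25056/426) = 2*(-25056*1/426) = 2*(-4176/71) = -8352/71 ≈ -117.63)
D + 42592 = -8352/71 + 42592 = 3015680/71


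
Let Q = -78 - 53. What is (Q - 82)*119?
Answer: -25347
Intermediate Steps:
Q = -131
(Q - 82)*119 = (-131 - 82)*119 = -213*119 = -25347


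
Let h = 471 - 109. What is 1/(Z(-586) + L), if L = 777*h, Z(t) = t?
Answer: 1/280688 ≈ 3.5627e-6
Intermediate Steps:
h = 362
L = 281274 (L = 777*362 = 281274)
1/(Z(-586) + L) = 1/(-586 + 281274) = 1/280688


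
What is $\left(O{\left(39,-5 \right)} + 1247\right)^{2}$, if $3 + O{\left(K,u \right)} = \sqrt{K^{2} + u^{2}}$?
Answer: $\left(1244 + \sqrt{1546}\right)^{2} \approx 1.6469 \cdot 10^{6}$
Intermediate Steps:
$O{\left(K,u \right)} = -3 + \sqrt{K^{2} + u^{2}}$
$\left(O{\left(39,-5 \right)} + 1247\right)^{2} = \left(\left(-3 + \sqrt{39^{2} + \left(-5\right)^{2}}\right) + 1247\right)^{2} = \left(\left(-3 + \sqrt{1521 + 25}\right) + 1247\right)^{2} = \left(\left(-3 + \sqrt{1546}\right) + 1247\right)^{2} = \left(1244 + \sqrt{1546}\right)^{2}$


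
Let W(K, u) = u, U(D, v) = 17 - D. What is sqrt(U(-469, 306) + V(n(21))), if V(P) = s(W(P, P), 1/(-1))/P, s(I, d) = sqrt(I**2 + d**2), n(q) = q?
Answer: sqrt(214326 + 21*sqrt(442))/21 ≈ 22.068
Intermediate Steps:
V(P) = sqrt(1 + P**2)/P (V(P) = sqrt(P**2 + (1/(-1))**2)/P = sqrt(P**2 + (-1)**2)/P = sqrt(P**2 + 1)/P = sqrt(1 + P**2)/P)
sqrt(U(-469, 306) + V(n(21))) = sqrt((17 - 1*(-469)) + sqrt(1 + 21**2)/21) = sqrt((17 + 469) + sqrt(1 + 441)/21) = sqrt(486 + sqrt(442)/21)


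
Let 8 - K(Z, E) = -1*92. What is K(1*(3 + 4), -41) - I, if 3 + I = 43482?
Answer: -43379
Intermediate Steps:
K(Z, E) = 100 (K(Z, E) = 8 - (-1)*92 = 8 - 1*(-92) = 8 + 92 = 100)
I = 43479 (I = -3 + 43482 = 43479)
K(1*(3 + 4), -41) - I = 100 - 1*43479 = 100 - 43479 = -43379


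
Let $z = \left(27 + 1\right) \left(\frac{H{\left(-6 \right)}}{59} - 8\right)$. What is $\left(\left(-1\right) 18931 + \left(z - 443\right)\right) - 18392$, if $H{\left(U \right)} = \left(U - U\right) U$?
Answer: $-37990$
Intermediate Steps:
$H{\left(U \right)} = 0$ ($H{\left(U \right)} = 0 U = 0$)
$z = -224$ ($z = \left(27 + 1\right) \left(\frac{0}{59} - 8\right) = 28 \left(0 \cdot \frac{1}{59} - 8\right) = 28 \left(0 - 8\right) = 28 \left(-8\right) = -224$)
$\left(\left(-1\right) 18931 + \left(z - 443\right)\right) - 18392 = \left(\left(-1\right) 18931 - 667\right) - 18392 = \left(-18931 - 667\right) - 18392 = -19598 - 18392 = -37990$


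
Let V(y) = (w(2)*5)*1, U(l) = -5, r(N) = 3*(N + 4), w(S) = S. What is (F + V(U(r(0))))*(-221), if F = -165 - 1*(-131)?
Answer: 5304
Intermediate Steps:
r(N) = 12 + 3*N (r(N) = 3*(4 + N) = 12 + 3*N)
F = -34 (F = -165 + 131 = -34)
V(y) = 10 (V(y) = (2*5)*1 = 10*1 = 10)
(F + V(U(r(0))))*(-221) = (-34 + 10)*(-221) = -24*(-221) = 5304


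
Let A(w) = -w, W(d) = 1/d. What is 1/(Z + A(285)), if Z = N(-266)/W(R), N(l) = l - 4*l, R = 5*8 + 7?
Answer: 1/37221 ≈ 2.6867e-5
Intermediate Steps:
R = 47 (R = 40 + 7 = 47)
N(l) = -3*l
Z = 37506 (Z = (-3*(-266))/(1/47) = 798/(1/47) = 798*47 = 37506)
1/(Z + A(285)) = 1/(37506 - 1*285) = 1/(37506 - 285) = 1/37221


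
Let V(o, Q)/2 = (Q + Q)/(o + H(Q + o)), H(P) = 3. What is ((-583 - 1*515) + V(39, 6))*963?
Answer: -7397766/7 ≈ -1.0568e+6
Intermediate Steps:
V(o, Q) = 4*Q/(3 + o) (V(o, Q) = 2*((Q + Q)/(o + 3)) = 2*((2*Q)/(3 + o)) = 2*(2*Q/(3 + o)) = 4*Q/(3 + o))
((-583 - 1*515) + V(39, 6))*963 = ((-583 - 1*515) + 4*6/(3 + 39))*963 = ((-583 - 515) + 4*6/42)*963 = (-1098 + 4*6*(1/42))*963 = (-1098 + 4/7)*963 = -7682/7*963 = -7397766/7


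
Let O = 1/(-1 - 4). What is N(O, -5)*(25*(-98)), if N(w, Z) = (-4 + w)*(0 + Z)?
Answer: -51450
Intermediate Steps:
O = -⅕ (O = 1/(-5) = -⅕ ≈ -0.20000)
N(w, Z) = Z*(-4 + w) (N(w, Z) = (-4 + w)*Z = Z*(-4 + w))
N(O, -5)*(25*(-98)) = (-5*(-4 - ⅕))*(25*(-98)) = -5*(-21/5)*(-2450) = 21*(-2450) = -51450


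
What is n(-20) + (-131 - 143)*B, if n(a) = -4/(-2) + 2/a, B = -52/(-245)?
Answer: -5513/98 ≈ -56.255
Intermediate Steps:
B = 52/245 (B = -52*(-1/245) = 52/245 ≈ 0.21224)
n(a) = 2 + 2/a (n(a) = -4*(-½) + 2/a = 2 + 2/a)
n(-20) + (-131 - 143)*B = (2 + 2/(-20)) + (-131 - 143)*(52/245) = (2 + 2*(-1/20)) - 274*52/245 = (2 - ⅒) - 14248/245 = 19/10 - 14248/245 = -5513/98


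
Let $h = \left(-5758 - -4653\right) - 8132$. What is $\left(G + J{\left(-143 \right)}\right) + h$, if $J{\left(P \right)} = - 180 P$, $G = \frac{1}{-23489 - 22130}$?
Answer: $\frac{752850356}{45619} \approx 16503.0$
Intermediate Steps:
$G = - \frac{1}{45619}$ ($G = \frac{1}{-45619} = - \frac{1}{45619} \approx -2.1921 \cdot 10^{-5}$)
$h = -9237$ ($h = \left(-5758 + 4653\right) - 8132 = -1105 - 8132 = -9237$)
$\left(G + J{\left(-143 \right)}\right) + h = \left(- \frac{1}{45619} - -25740\right) - 9237 = \left(- \frac{1}{45619} + 25740\right) - 9237 = \frac{1174233059}{45619} - 9237 = \frac{752850356}{45619}$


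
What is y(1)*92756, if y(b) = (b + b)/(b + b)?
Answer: 92756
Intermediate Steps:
y(b) = 1 (y(b) = (2*b)/((2*b)) = (2*b)*(1/(2*b)) = 1)
y(1)*92756 = 1*92756 = 92756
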